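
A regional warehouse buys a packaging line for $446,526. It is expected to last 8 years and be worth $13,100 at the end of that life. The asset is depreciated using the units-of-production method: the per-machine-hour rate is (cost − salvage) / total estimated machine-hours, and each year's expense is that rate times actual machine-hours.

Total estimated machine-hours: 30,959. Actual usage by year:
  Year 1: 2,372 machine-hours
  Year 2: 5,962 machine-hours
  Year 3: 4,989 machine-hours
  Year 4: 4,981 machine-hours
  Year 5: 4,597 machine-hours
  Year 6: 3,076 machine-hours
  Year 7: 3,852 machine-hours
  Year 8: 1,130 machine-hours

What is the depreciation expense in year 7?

Depreciable base = $446,526 − $13,100 = $433,426.
Rate = $433,426 / 30,959 machine-hours = $14 per machine-hour.
Year 1: 2,372 × $14 = $33,208. Book value $413,318.
Year 2: 5,962 × $14 = $83,468. Book value $329,850.
Year 3: 4,989 × $14 = $69,846. Book value $260,004.
Year 4: 4,981 × $14 = $69,734. Book value $190,270.
Year 5: 4,597 × $14 = $64,358. Book value $125,912.
Year 6: 3,076 × $14 = $43,064. Book value $82,848.
Year 7: 3,852 × $14 = $53,928. Book value $28,920.

$53,928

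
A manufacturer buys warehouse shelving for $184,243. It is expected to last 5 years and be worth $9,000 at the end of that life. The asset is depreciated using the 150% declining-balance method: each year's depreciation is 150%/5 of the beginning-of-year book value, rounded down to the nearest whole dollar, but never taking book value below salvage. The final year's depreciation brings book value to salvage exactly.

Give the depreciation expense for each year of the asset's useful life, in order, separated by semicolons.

$55,272; $38,691; $27,084; $18,958; $35,238

Depreciable base = $184,243 − $9,000 = $175,243.
Year 1: ⌊$184,243 × 150%/5⌋ = $55,272. Book value $128,971.
Year 2: ⌊$128,971 × 150%/5⌋ = $38,691. Book value $90,280.
Year 3: ⌊$90,280 × 150%/5⌋ = $27,084. Book value $63,196.
Year 4: ⌊$63,196 × 150%/5⌋ = $18,958. Book value $44,238.
Year 5 (final): $44,238 − $9,000 = $35,238. Book value $9,000.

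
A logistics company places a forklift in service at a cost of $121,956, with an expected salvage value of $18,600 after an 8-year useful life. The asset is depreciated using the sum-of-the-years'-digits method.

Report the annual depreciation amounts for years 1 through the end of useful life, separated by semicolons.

$22,968; $20,097; $17,226; $14,355; $11,484; $8,613; $5,742; $2,871

Depreciable base = $121,956 − $18,600 = $103,356.
Sum of the years' digits = 8+7+6+5+4+3+2+1 = 36.
Year 1: $103,356 × 8/36 = $22,968. Book value $98,988.
Year 2: $103,356 × 7/36 = $20,097. Book value $78,891.
Year 3: $103,356 × 6/36 = $17,226. Book value $61,665.
Year 4: $103,356 × 5/36 = $14,355. Book value $47,310.
Year 5: $103,356 × 4/36 = $11,484. Book value $35,826.
Year 6: $103,356 × 3/36 = $8,613. Book value $27,213.
Year 7: $103,356 × 2/36 = $5,742. Book value $21,471.
Year 8: $103,356 × 1/36 = $2,871. Book value $18,600.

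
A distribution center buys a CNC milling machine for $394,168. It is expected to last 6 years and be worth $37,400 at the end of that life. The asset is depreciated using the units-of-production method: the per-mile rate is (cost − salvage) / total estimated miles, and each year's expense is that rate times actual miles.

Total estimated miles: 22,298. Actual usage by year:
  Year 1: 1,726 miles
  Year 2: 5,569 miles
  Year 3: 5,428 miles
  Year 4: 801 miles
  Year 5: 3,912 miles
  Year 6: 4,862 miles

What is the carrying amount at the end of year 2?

Depreciable base = $394,168 − $37,400 = $356,768.
Rate = $356,768 / 22,298 miles = $16 per mile.
Year 1: 1,726 × $16 = $27,616. Book value $366,552.
Year 2: 5,569 × $16 = $89,104. Book value $277,448.

$277,448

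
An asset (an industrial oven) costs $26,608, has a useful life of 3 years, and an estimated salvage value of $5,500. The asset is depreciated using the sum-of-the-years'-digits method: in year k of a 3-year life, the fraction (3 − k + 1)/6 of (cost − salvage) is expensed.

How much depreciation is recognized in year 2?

Depreciable base = $26,608 − $5,500 = $21,108.
Sum of the years' digits = 3+2+1 = 6.
Year 1: $21,108 × 3/6 = $10,554. Book value $16,054.
Year 2: $21,108 × 2/6 = $7,036. Book value $9,018.

$7,036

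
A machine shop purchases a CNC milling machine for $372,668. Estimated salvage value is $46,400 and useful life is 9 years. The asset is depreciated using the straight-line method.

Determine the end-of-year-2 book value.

Depreciable base = $372,668 − $46,400 = $326,268.
Annual expense = $326,268 / 9 = $36,252.
End of year 1: book value $336,416.
End of year 2: book value $300,164.

$300,164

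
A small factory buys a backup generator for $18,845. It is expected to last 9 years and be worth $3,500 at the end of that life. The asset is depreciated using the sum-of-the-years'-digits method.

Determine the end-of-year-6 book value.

Depreciable base = $18,845 − $3,500 = $15,345.
Sum of the years' digits = 9+8+7+6+5+4+3+2+1 = 45.
Year 1: $15,345 × 9/45 = $3,069. Book value $15,776.
Year 2: $15,345 × 8/45 = $2,728. Book value $13,048.
Year 3: $15,345 × 7/45 = $2,387. Book value $10,661.
Year 4: $15,345 × 6/45 = $2,046. Book value $8,615.
Year 5: $15,345 × 5/45 = $1,705. Book value $6,910.
Year 6: $15,345 × 4/45 = $1,364. Book value $5,546.

$5,546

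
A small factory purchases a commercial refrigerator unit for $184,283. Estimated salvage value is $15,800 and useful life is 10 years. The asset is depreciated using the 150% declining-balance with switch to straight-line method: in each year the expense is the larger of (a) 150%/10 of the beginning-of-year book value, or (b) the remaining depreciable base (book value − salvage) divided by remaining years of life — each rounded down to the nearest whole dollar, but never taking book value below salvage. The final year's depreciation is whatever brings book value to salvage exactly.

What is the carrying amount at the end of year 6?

$68,576

Depreciable base = $184,283 − $15,800 = $168,483.
Year 1: DB = ⌊$184,283 × 150%/10⌋ = $27,642; SL = ⌊$168,483/10⌋ = $16,848 → take DB $27,642. Book value $156,641.
Year 2: DB = ⌊$156,641 × 150%/10⌋ = $23,496; SL = ⌊$140,841/9⌋ = $15,649 → take DB $23,496. Book value $133,145.
Year 3: DB = ⌊$133,145 × 150%/10⌋ = $19,971; SL = ⌊$117,345/8⌋ = $14,668 → take DB $19,971. Book value $113,174.
Year 4: DB = ⌊$113,174 × 150%/10⌋ = $16,976; SL = ⌊$97,374/7⌋ = $13,910 → take DB $16,976. Book value $96,198.
Year 5: DB = ⌊$96,198 × 150%/10⌋ = $14,429; SL = ⌊$80,398/6⌋ = $13,399 → take DB $14,429. Book value $81,769.
Year 6: DB = ⌊$81,769 × 150%/10⌋ = $12,265; SL = ⌊$65,969/5⌋ = $13,193 → take SL $13,193. Book value $68,576.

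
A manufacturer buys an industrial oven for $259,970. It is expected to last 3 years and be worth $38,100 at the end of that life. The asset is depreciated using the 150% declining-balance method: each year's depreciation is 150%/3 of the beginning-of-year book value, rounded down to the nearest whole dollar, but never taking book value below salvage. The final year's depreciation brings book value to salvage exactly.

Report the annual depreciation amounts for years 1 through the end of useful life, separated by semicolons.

Depreciable base = $259,970 − $38,100 = $221,870.
Year 1: ⌊$259,970 × 150%/3⌋ = $129,985. Book value $129,985.
Year 2: ⌊$129,985 × 150%/3⌋ = $64,992. Book value $64,993.
Year 3 (final): $64,993 − $38,100 = $26,893. Book value $38,100.

$129,985; $64,992; $26,893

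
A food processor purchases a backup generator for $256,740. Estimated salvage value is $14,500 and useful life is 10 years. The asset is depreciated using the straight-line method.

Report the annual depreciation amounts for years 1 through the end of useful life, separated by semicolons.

Depreciable base = $256,740 − $14,500 = $242,240.
Annual expense = $242,240 / 10 = $24,224.
End of year 1: book value $232,516.
End of year 2: book value $208,292.
End of year 3: book value $184,068.
End of year 4: book value $159,844.
End of year 5: book value $135,620.
End of year 6: book value $111,396.
End of year 7: book value $87,172.
End of year 8: book value $62,948.
End of year 9: book value $38,724.
End of year 10: book value $14,500.

$24,224; $24,224; $24,224; $24,224; $24,224; $24,224; $24,224; $24,224; $24,224; $24,224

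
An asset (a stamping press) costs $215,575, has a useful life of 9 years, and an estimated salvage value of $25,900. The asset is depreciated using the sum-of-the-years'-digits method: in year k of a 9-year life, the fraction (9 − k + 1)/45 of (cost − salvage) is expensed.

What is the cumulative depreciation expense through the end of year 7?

$177,030

Depreciable base = $215,575 − $25,900 = $189,675.
Sum of the years' digits = 9+8+7+6+5+4+3+2+1 = 45.
Year 1: $189,675 × 9/45 = $37,935. Book value $177,640.
Year 2: $189,675 × 8/45 = $33,720. Book value $143,920.
Year 3: $189,675 × 7/45 = $29,505. Book value $114,415.
Year 4: $189,675 × 6/45 = $25,290. Book value $89,125.
Year 5: $189,675 × 5/45 = $21,075. Book value $68,050.
Year 6: $189,675 × 4/45 = $16,860. Book value $51,190.
Year 7: $189,675 × 3/45 = $12,645. Book value $38,545.
Accumulated through year 7 = $215,575 − $38,545 = $177,030.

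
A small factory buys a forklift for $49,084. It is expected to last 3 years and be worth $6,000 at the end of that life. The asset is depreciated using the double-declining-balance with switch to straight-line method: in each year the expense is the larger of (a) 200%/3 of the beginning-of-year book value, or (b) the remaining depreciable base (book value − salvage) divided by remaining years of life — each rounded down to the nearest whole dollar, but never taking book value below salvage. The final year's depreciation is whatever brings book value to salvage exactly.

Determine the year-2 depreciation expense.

$10,362

Depreciable base = $49,084 − $6,000 = $43,084.
Year 1: DB = ⌊$49,084 × 200%/3⌋ = $32,722; SL = ⌊$43,084/3⌋ = $14,361 → take DB $32,722. Book value $16,362.
Year 2: DB = ⌊$16,362 × 200%/3⌋ = $10,908; SL = ⌊$10,362/2⌋ = $5,181 → take DB $10,908, capped at $10,362. Book value $6,000.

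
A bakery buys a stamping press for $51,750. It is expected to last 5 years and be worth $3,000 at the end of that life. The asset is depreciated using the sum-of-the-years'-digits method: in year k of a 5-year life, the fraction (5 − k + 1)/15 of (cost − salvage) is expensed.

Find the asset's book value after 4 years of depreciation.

Depreciable base = $51,750 − $3,000 = $48,750.
Sum of the years' digits = 5+4+3+2+1 = 15.
Year 1: $48,750 × 5/15 = $16,250. Book value $35,500.
Year 2: $48,750 × 4/15 = $13,000. Book value $22,500.
Year 3: $48,750 × 3/15 = $9,750. Book value $12,750.
Year 4: $48,750 × 2/15 = $6,500. Book value $6,250.

$6,250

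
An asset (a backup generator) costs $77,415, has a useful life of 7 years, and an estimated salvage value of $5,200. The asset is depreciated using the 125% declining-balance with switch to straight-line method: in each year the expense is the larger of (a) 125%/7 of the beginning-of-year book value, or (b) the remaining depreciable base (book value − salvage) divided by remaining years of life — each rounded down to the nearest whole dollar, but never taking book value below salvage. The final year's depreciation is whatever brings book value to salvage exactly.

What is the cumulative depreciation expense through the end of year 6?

Depreciable base = $77,415 − $5,200 = $72,215.
Year 1: DB = ⌊$77,415 × 125%/7⌋ = $13,824; SL = ⌊$72,215/7⌋ = $10,316 → take DB $13,824. Book value $63,591.
Year 2: DB = ⌊$63,591 × 125%/7⌋ = $11,355; SL = ⌊$58,391/6⌋ = $9,731 → take DB $11,355. Book value $52,236.
Year 3: DB = ⌊$52,236 × 125%/7⌋ = $9,327; SL = ⌊$47,036/5⌋ = $9,407 → take SL $9,407. Book value $42,829.
Year 4: DB = ⌊$42,829 × 125%/7⌋ = $7,648; SL = ⌊$37,629/4⌋ = $9,407 → take SL $9,407. Book value $33,422.
Year 5: DB = ⌊$33,422 × 125%/7⌋ = $5,968; SL = ⌊$28,222/3⌋ = $9,407 → take SL $9,407. Book value $24,015.
Year 6: DB = ⌊$24,015 × 125%/7⌋ = $4,288; SL = ⌊$18,815/2⌋ = $9,407 → take SL $9,407. Book value $14,608.
Accumulated through year 6 = $77,415 − $14,608 = $62,807.

$62,807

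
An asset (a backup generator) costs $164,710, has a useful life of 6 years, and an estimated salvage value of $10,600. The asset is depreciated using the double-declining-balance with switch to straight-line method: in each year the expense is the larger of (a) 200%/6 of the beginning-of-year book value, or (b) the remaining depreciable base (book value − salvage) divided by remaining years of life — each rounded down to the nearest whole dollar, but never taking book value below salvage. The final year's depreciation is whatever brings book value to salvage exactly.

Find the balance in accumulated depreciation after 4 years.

$132,174

Depreciable base = $164,710 − $10,600 = $154,110.
Year 1: DB = ⌊$164,710 × 200%/6⌋ = $54,903; SL = ⌊$154,110/6⌋ = $25,685 → take DB $54,903. Book value $109,807.
Year 2: DB = ⌊$109,807 × 200%/6⌋ = $36,602; SL = ⌊$99,207/5⌋ = $19,841 → take DB $36,602. Book value $73,205.
Year 3: DB = ⌊$73,205 × 200%/6⌋ = $24,401; SL = ⌊$62,605/4⌋ = $15,651 → take DB $24,401. Book value $48,804.
Year 4: DB = ⌊$48,804 × 200%/6⌋ = $16,268; SL = ⌊$38,204/3⌋ = $12,734 → take DB $16,268. Book value $32,536.
Accumulated through year 4 = $164,710 − $32,536 = $132,174.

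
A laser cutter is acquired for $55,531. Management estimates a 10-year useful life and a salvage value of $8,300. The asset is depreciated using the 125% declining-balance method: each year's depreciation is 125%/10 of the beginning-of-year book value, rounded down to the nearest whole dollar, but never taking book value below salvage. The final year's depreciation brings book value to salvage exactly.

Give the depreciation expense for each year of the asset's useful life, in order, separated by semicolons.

$6,941; $6,073; $5,314; $4,650; $4,069; $3,560; $3,115; $2,726; $2,385; $8,398

Depreciable base = $55,531 − $8,300 = $47,231.
Year 1: ⌊$55,531 × 125%/10⌋ = $6,941. Book value $48,590.
Year 2: ⌊$48,590 × 125%/10⌋ = $6,073. Book value $42,517.
Year 3: ⌊$42,517 × 125%/10⌋ = $5,314. Book value $37,203.
Year 4: ⌊$37,203 × 125%/10⌋ = $4,650. Book value $32,553.
Year 5: ⌊$32,553 × 125%/10⌋ = $4,069. Book value $28,484.
Year 6: ⌊$28,484 × 125%/10⌋ = $3,560. Book value $24,924.
Year 7: ⌊$24,924 × 125%/10⌋ = $3,115. Book value $21,809.
Year 8: ⌊$21,809 × 125%/10⌋ = $2,726. Book value $19,083.
Year 9: ⌊$19,083 × 125%/10⌋ = $2,385. Book value $16,698.
Year 10 (final): $16,698 − $8,300 = $8,398. Book value $8,300.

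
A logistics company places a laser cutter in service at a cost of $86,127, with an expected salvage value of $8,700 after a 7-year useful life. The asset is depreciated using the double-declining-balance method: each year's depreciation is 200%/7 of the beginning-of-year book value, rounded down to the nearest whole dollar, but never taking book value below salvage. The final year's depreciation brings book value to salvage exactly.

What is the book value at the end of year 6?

$11,440

Depreciable base = $86,127 − $8,700 = $77,427.
Year 1: ⌊$86,127 × 200%/7⌋ = $24,607. Book value $61,520.
Year 2: ⌊$61,520 × 200%/7⌋ = $17,577. Book value $43,943.
Year 3: ⌊$43,943 × 200%/7⌋ = $12,555. Book value $31,388.
Year 4: ⌊$31,388 × 200%/7⌋ = $8,968. Book value $22,420.
Year 5: ⌊$22,420 × 200%/7⌋ = $6,405. Book value $16,015.
Year 6: ⌊$16,015 × 200%/7⌋ = $4,575. Book value $11,440.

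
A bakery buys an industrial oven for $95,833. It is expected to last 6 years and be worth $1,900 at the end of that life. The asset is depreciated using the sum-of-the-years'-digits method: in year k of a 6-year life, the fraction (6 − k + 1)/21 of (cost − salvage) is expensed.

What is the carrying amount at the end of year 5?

$6,373

Depreciable base = $95,833 − $1,900 = $93,933.
Sum of the years' digits = 6+5+4+3+2+1 = 21.
Year 1: $93,933 × 6/21 = $26,838. Book value $68,995.
Year 2: $93,933 × 5/21 = $22,365. Book value $46,630.
Year 3: $93,933 × 4/21 = $17,892. Book value $28,738.
Year 4: $93,933 × 3/21 = $13,419. Book value $15,319.
Year 5: $93,933 × 2/21 = $8,946. Book value $6,373.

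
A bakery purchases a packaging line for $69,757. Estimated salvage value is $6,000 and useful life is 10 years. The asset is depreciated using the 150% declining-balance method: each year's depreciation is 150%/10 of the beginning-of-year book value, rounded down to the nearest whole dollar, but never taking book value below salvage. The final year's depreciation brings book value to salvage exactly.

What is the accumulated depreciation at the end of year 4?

$33,343

Depreciable base = $69,757 − $6,000 = $63,757.
Year 1: ⌊$69,757 × 150%/10⌋ = $10,463. Book value $59,294.
Year 2: ⌊$59,294 × 150%/10⌋ = $8,894. Book value $50,400.
Year 3: ⌊$50,400 × 150%/10⌋ = $7,560. Book value $42,840.
Year 4: ⌊$42,840 × 150%/10⌋ = $6,426. Book value $36,414.
Accumulated through year 4 = $69,757 − $36,414 = $33,343.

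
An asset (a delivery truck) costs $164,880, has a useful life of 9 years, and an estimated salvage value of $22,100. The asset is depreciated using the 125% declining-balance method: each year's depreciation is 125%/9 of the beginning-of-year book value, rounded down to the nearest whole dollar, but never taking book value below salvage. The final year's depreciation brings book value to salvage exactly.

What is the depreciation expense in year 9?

$27,750

Depreciable base = $164,880 − $22,100 = $142,780.
Year 1: ⌊$164,880 × 125%/9⌋ = $22,900. Book value $141,980.
Year 2: ⌊$141,980 × 125%/9⌋ = $19,719. Book value $122,261.
Year 3: ⌊$122,261 × 125%/9⌋ = $16,980. Book value $105,281.
Year 4: ⌊$105,281 × 125%/9⌋ = $14,622. Book value $90,659.
Year 5: ⌊$90,659 × 125%/9⌋ = $12,591. Book value $78,068.
Year 6: ⌊$78,068 × 125%/9⌋ = $10,842. Book value $67,226.
Year 7: ⌊$67,226 × 125%/9⌋ = $9,336. Book value $57,890.
Year 8: ⌊$57,890 × 125%/9⌋ = $8,040. Book value $49,850.
Year 9 (final): $49,850 − $22,100 = $27,750. Book value $22,100.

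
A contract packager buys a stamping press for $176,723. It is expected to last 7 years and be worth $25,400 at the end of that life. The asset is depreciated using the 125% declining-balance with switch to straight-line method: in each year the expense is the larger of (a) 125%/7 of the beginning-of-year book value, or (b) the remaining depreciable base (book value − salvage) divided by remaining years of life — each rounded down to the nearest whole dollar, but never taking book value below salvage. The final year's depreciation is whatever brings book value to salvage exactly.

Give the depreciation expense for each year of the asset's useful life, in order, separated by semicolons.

Depreciable base = $176,723 − $25,400 = $151,323.
Year 1: DB = ⌊$176,723 × 125%/7⌋ = $31,557; SL = ⌊$151,323/7⌋ = $21,617 → take DB $31,557. Book value $145,166.
Year 2: DB = ⌊$145,166 × 125%/7⌋ = $25,922; SL = ⌊$119,766/6⌋ = $19,961 → take DB $25,922. Book value $119,244.
Year 3: DB = ⌊$119,244 × 125%/7⌋ = $21,293; SL = ⌊$93,844/5⌋ = $18,768 → take DB $21,293. Book value $97,951.
Year 4: DB = ⌊$97,951 × 125%/7⌋ = $17,491; SL = ⌊$72,551/4⌋ = $18,137 → take SL $18,137. Book value $79,814.
Year 5: DB = ⌊$79,814 × 125%/7⌋ = $14,252; SL = ⌊$54,414/3⌋ = $18,138 → take SL $18,138. Book value $61,676.
Year 6: DB = ⌊$61,676 × 125%/7⌋ = $11,013; SL = ⌊$36,276/2⌋ = $18,138 → take SL $18,138. Book value $43,538.
Year 7 (final): $43,538 − $25,400 = $18,138. Book value $25,400.

$31,557; $25,922; $21,293; $18,137; $18,138; $18,138; $18,138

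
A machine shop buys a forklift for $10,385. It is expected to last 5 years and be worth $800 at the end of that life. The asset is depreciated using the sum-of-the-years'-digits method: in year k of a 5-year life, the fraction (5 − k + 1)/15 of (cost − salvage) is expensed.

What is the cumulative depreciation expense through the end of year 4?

Depreciable base = $10,385 − $800 = $9,585.
Sum of the years' digits = 5+4+3+2+1 = 15.
Year 1: $9,585 × 5/15 = $3,195. Book value $7,190.
Year 2: $9,585 × 4/15 = $2,556. Book value $4,634.
Year 3: $9,585 × 3/15 = $1,917. Book value $2,717.
Year 4: $9,585 × 2/15 = $1,278. Book value $1,439.
Accumulated through year 4 = $10,385 − $1,439 = $8,946.

$8,946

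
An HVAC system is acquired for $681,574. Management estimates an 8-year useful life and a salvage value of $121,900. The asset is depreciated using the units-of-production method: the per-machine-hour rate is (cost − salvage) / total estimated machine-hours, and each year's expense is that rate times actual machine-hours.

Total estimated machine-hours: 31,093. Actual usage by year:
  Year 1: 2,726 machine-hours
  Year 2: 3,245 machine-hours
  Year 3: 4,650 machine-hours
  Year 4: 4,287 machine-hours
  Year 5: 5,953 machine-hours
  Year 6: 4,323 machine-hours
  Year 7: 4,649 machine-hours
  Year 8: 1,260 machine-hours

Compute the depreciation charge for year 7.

Depreciable base = $681,574 − $121,900 = $559,674.
Rate = $559,674 / 31,093 machine-hours = $18 per machine-hour.
Year 1: 2,726 × $18 = $49,068. Book value $632,506.
Year 2: 3,245 × $18 = $58,410. Book value $574,096.
Year 3: 4,650 × $18 = $83,700. Book value $490,396.
Year 4: 4,287 × $18 = $77,166. Book value $413,230.
Year 5: 5,953 × $18 = $107,154. Book value $306,076.
Year 6: 4,323 × $18 = $77,814. Book value $228,262.
Year 7: 4,649 × $18 = $83,682. Book value $144,580.

$83,682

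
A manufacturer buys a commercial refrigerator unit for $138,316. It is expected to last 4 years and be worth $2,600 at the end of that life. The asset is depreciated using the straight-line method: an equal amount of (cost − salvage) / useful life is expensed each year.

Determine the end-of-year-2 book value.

Depreciable base = $138,316 − $2,600 = $135,716.
Annual expense = $135,716 / 4 = $33,929.
End of year 1: book value $104,387.
End of year 2: book value $70,458.

$70,458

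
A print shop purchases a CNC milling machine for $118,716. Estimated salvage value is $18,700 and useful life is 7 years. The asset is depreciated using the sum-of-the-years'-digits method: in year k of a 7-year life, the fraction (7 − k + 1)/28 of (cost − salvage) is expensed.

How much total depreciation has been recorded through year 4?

Depreciable base = $118,716 − $18,700 = $100,016.
Sum of the years' digits = 7+6+5+4+3+2+1 = 28.
Year 1: $100,016 × 7/28 = $25,004. Book value $93,712.
Year 2: $100,016 × 6/28 = $21,432. Book value $72,280.
Year 3: $100,016 × 5/28 = $17,860. Book value $54,420.
Year 4: $100,016 × 4/28 = $14,288. Book value $40,132.
Accumulated through year 4 = $118,716 − $40,132 = $78,584.

$78,584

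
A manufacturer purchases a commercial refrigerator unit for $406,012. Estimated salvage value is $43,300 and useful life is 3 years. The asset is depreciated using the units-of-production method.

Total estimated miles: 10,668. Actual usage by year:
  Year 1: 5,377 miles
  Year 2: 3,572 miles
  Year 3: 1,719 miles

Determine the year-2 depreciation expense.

$121,448

Depreciable base = $406,012 − $43,300 = $362,712.
Rate = $362,712 / 10,668 miles = $34 per mile.
Year 1: 5,377 × $34 = $182,818. Book value $223,194.
Year 2: 3,572 × $34 = $121,448. Book value $101,746.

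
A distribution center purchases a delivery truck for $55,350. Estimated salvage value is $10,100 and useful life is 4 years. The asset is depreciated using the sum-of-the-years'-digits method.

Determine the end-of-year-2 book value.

$23,675

Depreciable base = $55,350 − $10,100 = $45,250.
Sum of the years' digits = 4+3+2+1 = 10.
Year 1: $45,250 × 4/10 = $18,100. Book value $37,250.
Year 2: $45,250 × 3/10 = $13,575. Book value $23,675.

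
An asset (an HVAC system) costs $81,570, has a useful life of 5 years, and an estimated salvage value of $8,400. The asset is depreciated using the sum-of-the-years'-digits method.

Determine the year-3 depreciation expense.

Depreciable base = $81,570 − $8,400 = $73,170.
Sum of the years' digits = 5+4+3+2+1 = 15.
Year 1: $73,170 × 5/15 = $24,390. Book value $57,180.
Year 2: $73,170 × 4/15 = $19,512. Book value $37,668.
Year 3: $73,170 × 3/15 = $14,634. Book value $23,034.

$14,634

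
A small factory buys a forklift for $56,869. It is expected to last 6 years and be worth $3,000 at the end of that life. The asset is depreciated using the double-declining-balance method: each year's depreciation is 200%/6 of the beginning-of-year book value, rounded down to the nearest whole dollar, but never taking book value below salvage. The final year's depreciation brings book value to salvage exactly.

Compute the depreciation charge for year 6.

$4,490

Depreciable base = $56,869 − $3,000 = $53,869.
Year 1: ⌊$56,869 × 200%/6⌋ = $18,956. Book value $37,913.
Year 2: ⌊$37,913 × 200%/6⌋ = $12,637. Book value $25,276.
Year 3: ⌊$25,276 × 200%/6⌋ = $8,425. Book value $16,851.
Year 4: ⌊$16,851 × 200%/6⌋ = $5,617. Book value $11,234.
Year 5: ⌊$11,234 × 200%/6⌋ = $3,744. Book value $7,490.
Year 6 (final): $7,490 − $3,000 = $4,490. Book value $3,000.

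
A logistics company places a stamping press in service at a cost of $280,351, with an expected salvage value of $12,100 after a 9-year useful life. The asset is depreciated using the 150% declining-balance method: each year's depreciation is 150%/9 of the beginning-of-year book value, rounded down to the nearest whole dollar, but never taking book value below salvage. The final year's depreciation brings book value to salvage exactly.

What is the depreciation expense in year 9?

Depreciable base = $280,351 − $12,100 = $268,251.
Year 1: ⌊$280,351 × 150%/9⌋ = $46,725. Book value $233,626.
Year 2: ⌊$233,626 × 150%/9⌋ = $38,937. Book value $194,689.
Year 3: ⌊$194,689 × 150%/9⌋ = $32,448. Book value $162,241.
Year 4: ⌊$162,241 × 150%/9⌋ = $27,040. Book value $135,201.
Year 5: ⌊$135,201 × 150%/9⌋ = $22,533. Book value $112,668.
Year 6: ⌊$112,668 × 150%/9⌋ = $18,778. Book value $93,890.
Year 7: ⌊$93,890 × 150%/9⌋ = $15,648. Book value $78,242.
Year 8: ⌊$78,242 × 150%/9⌋ = $13,040. Book value $65,202.
Year 9 (final): $65,202 − $12,100 = $53,102. Book value $12,100.

$53,102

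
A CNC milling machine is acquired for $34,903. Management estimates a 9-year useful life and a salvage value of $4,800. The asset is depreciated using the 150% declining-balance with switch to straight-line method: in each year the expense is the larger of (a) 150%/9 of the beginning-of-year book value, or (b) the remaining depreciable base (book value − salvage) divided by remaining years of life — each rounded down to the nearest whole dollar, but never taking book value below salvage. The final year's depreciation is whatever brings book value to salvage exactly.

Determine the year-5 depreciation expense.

Depreciable base = $34,903 − $4,800 = $30,103.
Year 1: DB = ⌊$34,903 × 150%/9⌋ = $5,817; SL = ⌊$30,103/9⌋ = $3,344 → take DB $5,817. Book value $29,086.
Year 2: DB = ⌊$29,086 × 150%/9⌋ = $4,847; SL = ⌊$24,286/8⌋ = $3,035 → take DB $4,847. Book value $24,239.
Year 3: DB = ⌊$24,239 × 150%/9⌋ = $4,039; SL = ⌊$19,439/7⌋ = $2,777 → take DB $4,039. Book value $20,200.
Year 4: DB = ⌊$20,200 × 150%/9⌋ = $3,366; SL = ⌊$15,400/6⌋ = $2,566 → take DB $3,366. Book value $16,834.
Year 5: DB = ⌊$16,834 × 150%/9⌋ = $2,805; SL = ⌊$12,034/5⌋ = $2,406 → take DB $2,805. Book value $14,029.

$2,805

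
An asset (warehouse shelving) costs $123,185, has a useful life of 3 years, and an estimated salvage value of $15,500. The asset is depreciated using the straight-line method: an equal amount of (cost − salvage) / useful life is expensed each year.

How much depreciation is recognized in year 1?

Depreciable base = $123,185 − $15,500 = $107,685.
Annual expense = $107,685 / 3 = $35,895.

$35,895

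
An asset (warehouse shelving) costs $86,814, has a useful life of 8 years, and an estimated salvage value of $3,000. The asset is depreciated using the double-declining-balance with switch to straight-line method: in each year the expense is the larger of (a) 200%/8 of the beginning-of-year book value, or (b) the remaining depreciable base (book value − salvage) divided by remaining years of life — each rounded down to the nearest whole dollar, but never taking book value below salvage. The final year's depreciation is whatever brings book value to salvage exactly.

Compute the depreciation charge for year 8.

Depreciable base = $86,814 − $3,000 = $83,814.
Year 1: DB = ⌊$86,814 × 200%/8⌋ = $21,703; SL = ⌊$83,814/8⌋ = $10,476 → take DB $21,703. Book value $65,111.
Year 2: DB = ⌊$65,111 × 200%/8⌋ = $16,277; SL = ⌊$62,111/7⌋ = $8,873 → take DB $16,277. Book value $48,834.
Year 3: DB = ⌊$48,834 × 200%/8⌋ = $12,208; SL = ⌊$45,834/6⌋ = $7,639 → take DB $12,208. Book value $36,626.
Year 4: DB = ⌊$36,626 × 200%/8⌋ = $9,156; SL = ⌊$33,626/5⌋ = $6,725 → take DB $9,156. Book value $27,470.
Year 5: DB = ⌊$27,470 × 200%/8⌋ = $6,867; SL = ⌊$24,470/4⌋ = $6,117 → take DB $6,867. Book value $20,603.
Year 6: DB = ⌊$20,603 × 200%/8⌋ = $5,150; SL = ⌊$17,603/3⌋ = $5,867 → take SL $5,867. Book value $14,736.
Year 7: DB = ⌊$14,736 × 200%/8⌋ = $3,684; SL = ⌊$11,736/2⌋ = $5,868 → take SL $5,868. Book value $8,868.
Year 8 (final): $8,868 − $3,000 = $5,868. Book value $3,000.

$5,868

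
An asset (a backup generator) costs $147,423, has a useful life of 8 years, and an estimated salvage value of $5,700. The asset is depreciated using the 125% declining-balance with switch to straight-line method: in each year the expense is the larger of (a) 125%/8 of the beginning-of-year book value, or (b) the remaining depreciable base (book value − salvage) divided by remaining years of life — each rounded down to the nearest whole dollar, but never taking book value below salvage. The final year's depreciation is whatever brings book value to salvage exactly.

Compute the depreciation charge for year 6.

$16,542

Depreciable base = $147,423 − $5,700 = $141,723.
Year 1: DB = ⌊$147,423 × 125%/8⌋ = $23,034; SL = ⌊$141,723/8⌋ = $17,715 → take DB $23,034. Book value $124,389.
Year 2: DB = ⌊$124,389 × 125%/8⌋ = $19,435; SL = ⌊$118,689/7⌋ = $16,955 → take DB $19,435. Book value $104,954.
Year 3: DB = ⌊$104,954 × 125%/8⌋ = $16,399; SL = ⌊$99,254/6⌋ = $16,542 → take SL $16,542. Book value $88,412.
Year 4: DB = ⌊$88,412 × 125%/8⌋ = $13,814; SL = ⌊$82,712/5⌋ = $16,542 → take SL $16,542. Book value $71,870.
Year 5: DB = ⌊$71,870 × 125%/8⌋ = $11,229; SL = ⌊$66,170/4⌋ = $16,542 → take SL $16,542. Book value $55,328.
Year 6: DB = ⌊$55,328 × 125%/8⌋ = $8,645; SL = ⌊$49,628/3⌋ = $16,542 → take SL $16,542. Book value $38,786.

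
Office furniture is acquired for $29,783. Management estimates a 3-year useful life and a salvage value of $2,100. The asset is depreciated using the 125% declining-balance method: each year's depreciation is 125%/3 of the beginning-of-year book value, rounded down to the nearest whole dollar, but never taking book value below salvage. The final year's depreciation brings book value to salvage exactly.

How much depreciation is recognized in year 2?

Depreciable base = $29,783 − $2,100 = $27,683.
Year 1: ⌊$29,783 × 125%/3⌋ = $12,409. Book value $17,374.
Year 2: ⌊$17,374 × 125%/3⌋ = $7,239. Book value $10,135.

$7,239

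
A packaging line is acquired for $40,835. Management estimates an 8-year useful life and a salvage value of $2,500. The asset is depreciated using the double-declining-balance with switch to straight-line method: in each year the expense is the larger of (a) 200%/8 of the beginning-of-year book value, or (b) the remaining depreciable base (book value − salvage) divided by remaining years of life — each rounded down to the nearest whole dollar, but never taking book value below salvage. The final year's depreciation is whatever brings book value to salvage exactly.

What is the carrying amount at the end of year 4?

$12,922

Depreciable base = $40,835 − $2,500 = $38,335.
Year 1: DB = ⌊$40,835 × 200%/8⌋ = $10,208; SL = ⌊$38,335/8⌋ = $4,791 → take DB $10,208. Book value $30,627.
Year 2: DB = ⌊$30,627 × 200%/8⌋ = $7,656; SL = ⌊$28,127/7⌋ = $4,018 → take DB $7,656. Book value $22,971.
Year 3: DB = ⌊$22,971 × 200%/8⌋ = $5,742; SL = ⌊$20,471/6⌋ = $3,411 → take DB $5,742. Book value $17,229.
Year 4: DB = ⌊$17,229 × 200%/8⌋ = $4,307; SL = ⌊$14,729/5⌋ = $2,945 → take DB $4,307. Book value $12,922.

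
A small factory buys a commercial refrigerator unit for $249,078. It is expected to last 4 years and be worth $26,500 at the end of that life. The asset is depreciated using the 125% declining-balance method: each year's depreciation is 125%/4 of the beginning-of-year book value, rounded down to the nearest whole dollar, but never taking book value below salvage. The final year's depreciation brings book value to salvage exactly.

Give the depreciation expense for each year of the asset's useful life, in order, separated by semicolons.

Depreciable base = $249,078 − $26,500 = $222,578.
Year 1: ⌊$249,078 × 125%/4⌋ = $77,836. Book value $171,242.
Year 2: ⌊$171,242 × 125%/4⌋ = $53,513. Book value $117,729.
Year 3: ⌊$117,729 × 125%/4⌋ = $36,790. Book value $80,939.
Year 4 (final): $80,939 − $26,500 = $54,439. Book value $26,500.

$77,836; $53,513; $36,790; $54,439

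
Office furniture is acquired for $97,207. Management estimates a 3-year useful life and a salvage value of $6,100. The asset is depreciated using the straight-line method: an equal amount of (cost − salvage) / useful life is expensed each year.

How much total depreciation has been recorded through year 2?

Depreciable base = $97,207 − $6,100 = $91,107.
Annual expense = $91,107 / 3 = $30,369.
End of year 1: book value $66,838.
End of year 2: book value $36,469.
Accumulated through year 2 = $97,207 − $36,469 = $60,738.

$60,738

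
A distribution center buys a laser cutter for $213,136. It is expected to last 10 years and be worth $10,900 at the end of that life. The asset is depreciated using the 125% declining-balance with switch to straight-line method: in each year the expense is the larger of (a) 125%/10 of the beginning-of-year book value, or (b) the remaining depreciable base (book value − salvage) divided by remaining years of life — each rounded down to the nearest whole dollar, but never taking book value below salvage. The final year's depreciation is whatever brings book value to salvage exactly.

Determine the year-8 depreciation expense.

$18,841

Depreciable base = $213,136 − $10,900 = $202,236.
Year 1: DB = ⌊$213,136 × 125%/10⌋ = $26,642; SL = ⌊$202,236/10⌋ = $20,223 → take DB $26,642. Book value $186,494.
Year 2: DB = ⌊$186,494 × 125%/10⌋ = $23,311; SL = ⌊$175,594/9⌋ = $19,510 → take DB $23,311. Book value $163,183.
Year 3: DB = ⌊$163,183 × 125%/10⌋ = $20,397; SL = ⌊$152,283/8⌋ = $19,035 → take DB $20,397. Book value $142,786.
Year 4: DB = ⌊$142,786 × 125%/10⌋ = $17,848; SL = ⌊$131,886/7⌋ = $18,840 → take SL $18,840. Book value $123,946.
Year 5: DB = ⌊$123,946 × 125%/10⌋ = $15,493; SL = ⌊$113,046/6⌋ = $18,841 → take SL $18,841. Book value $105,105.
Year 6: DB = ⌊$105,105 × 125%/10⌋ = $13,138; SL = ⌊$94,205/5⌋ = $18,841 → take SL $18,841. Book value $86,264.
Year 7: DB = ⌊$86,264 × 125%/10⌋ = $10,783; SL = ⌊$75,364/4⌋ = $18,841 → take SL $18,841. Book value $67,423.
Year 8: DB = ⌊$67,423 × 125%/10⌋ = $8,427; SL = ⌊$56,523/3⌋ = $18,841 → take SL $18,841. Book value $48,582.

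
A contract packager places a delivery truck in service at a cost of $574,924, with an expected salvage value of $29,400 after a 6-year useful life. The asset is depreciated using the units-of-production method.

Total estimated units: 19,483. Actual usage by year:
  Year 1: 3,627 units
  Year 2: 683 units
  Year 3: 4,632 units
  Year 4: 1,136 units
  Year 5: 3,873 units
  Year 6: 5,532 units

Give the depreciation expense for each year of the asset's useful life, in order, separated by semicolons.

Depreciable base = $574,924 − $29,400 = $545,524.
Rate = $545,524 / 19,483 units = $28 per unit.
Year 1: 3,627 × $28 = $101,556. Book value $473,368.
Year 2: 683 × $28 = $19,124. Book value $454,244.
Year 3: 4,632 × $28 = $129,696. Book value $324,548.
Year 4: 1,136 × $28 = $31,808. Book value $292,740.
Year 5: 3,873 × $28 = $108,444. Book value $184,296.
Year 6: 5,532 × $28 = $154,896. Book value $29,400.

$101,556; $19,124; $129,696; $31,808; $108,444; $154,896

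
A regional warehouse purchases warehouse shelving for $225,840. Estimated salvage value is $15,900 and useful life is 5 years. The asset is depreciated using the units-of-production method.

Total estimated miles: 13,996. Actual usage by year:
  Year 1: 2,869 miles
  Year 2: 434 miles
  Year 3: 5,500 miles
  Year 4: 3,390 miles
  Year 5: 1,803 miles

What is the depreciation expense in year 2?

Depreciable base = $225,840 − $15,900 = $209,940.
Rate = $209,940 / 13,996 miles = $15 per mile.
Year 1: 2,869 × $15 = $43,035. Book value $182,805.
Year 2: 434 × $15 = $6,510. Book value $176,295.

$6,510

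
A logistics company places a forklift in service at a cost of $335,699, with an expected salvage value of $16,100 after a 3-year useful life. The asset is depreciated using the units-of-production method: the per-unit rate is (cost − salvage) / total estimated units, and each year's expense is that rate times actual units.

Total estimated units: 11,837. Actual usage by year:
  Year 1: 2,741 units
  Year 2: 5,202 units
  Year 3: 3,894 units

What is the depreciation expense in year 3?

Depreciable base = $335,699 − $16,100 = $319,599.
Rate = $319,599 / 11,837 units = $27 per unit.
Year 1: 2,741 × $27 = $74,007. Book value $261,692.
Year 2: 5,202 × $27 = $140,454. Book value $121,238.
Year 3: 3,894 × $27 = $105,138. Book value $16,100.

$105,138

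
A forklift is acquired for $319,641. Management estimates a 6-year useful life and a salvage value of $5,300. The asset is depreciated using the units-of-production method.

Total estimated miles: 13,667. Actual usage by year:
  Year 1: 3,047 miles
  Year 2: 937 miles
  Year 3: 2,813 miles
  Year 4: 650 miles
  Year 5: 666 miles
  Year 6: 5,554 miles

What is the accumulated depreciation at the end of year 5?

$186,599

Depreciable base = $319,641 − $5,300 = $314,341.
Rate = $314,341 / 13,667 miles = $23 per mile.
Year 1: 3,047 × $23 = $70,081. Book value $249,560.
Year 2: 937 × $23 = $21,551. Book value $228,009.
Year 3: 2,813 × $23 = $64,699. Book value $163,310.
Year 4: 650 × $23 = $14,950. Book value $148,360.
Year 5: 666 × $23 = $15,318. Book value $133,042.
Accumulated through year 5 = $319,641 − $133,042 = $186,599.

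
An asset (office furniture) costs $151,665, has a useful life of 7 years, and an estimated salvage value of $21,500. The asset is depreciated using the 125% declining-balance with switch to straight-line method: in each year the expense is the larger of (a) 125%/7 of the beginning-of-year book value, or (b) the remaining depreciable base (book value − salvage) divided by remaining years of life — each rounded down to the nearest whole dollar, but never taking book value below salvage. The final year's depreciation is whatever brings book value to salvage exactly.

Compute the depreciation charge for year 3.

$18,274

Depreciable base = $151,665 − $21,500 = $130,165.
Year 1: DB = ⌊$151,665 × 125%/7⌋ = $27,083; SL = ⌊$130,165/7⌋ = $18,595 → take DB $27,083. Book value $124,582.
Year 2: DB = ⌊$124,582 × 125%/7⌋ = $22,246; SL = ⌊$103,082/6⌋ = $17,180 → take DB $22,246. Book value $102,336.
Year 3: DB = ⌊$102,336 × 125%/7⌋ = $18,274; SL = ⌊$80,836/5⌋ = $16,167 → take DB $18,274. Book value $84,062.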